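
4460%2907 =1553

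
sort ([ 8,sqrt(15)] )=[sqrt ( 15 ), 8 ] 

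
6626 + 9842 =16468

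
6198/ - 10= - 3099/5 = -  619.80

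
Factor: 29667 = 3^1 * 11^1*29^1*31^1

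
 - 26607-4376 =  - 30983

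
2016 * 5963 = 12021408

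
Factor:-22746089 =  - 181^1*125669^1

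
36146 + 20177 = 56323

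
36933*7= 258531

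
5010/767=6 + 408/767 = 6.53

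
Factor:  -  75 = - 3^1*5^2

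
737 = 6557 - 5820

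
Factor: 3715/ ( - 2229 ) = -3^(  -  1 )*5^1 = - 5/3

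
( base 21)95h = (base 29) 4P2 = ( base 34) 3IB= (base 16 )ffb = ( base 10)4091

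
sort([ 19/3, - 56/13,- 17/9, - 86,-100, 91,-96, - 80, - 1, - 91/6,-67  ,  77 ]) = [-100, - 96,-86, - 80 , - 67,-91/6, - 56/13,-17/9,-1,  19/3,  77, 91 ]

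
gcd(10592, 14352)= 16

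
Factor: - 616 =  - 2^3*7^1*11^1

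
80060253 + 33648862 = 113709115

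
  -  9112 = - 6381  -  2731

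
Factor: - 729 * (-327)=3^7*109^1 =238383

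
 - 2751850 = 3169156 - 5921006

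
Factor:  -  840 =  - 2^3*3^1*5^1 * 7^1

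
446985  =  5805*77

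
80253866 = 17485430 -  - 62768436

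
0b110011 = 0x33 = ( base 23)25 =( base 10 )51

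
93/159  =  31/53 =0.58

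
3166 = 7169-4003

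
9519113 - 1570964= 7948149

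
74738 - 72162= 2576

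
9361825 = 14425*649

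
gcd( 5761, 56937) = 1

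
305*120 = 36600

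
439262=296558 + 142704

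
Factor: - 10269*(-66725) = 3^2*5^2*7^1*17^1 * 157^1*163^1 = 685199025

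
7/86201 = 7/86201 = 0.00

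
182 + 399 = 581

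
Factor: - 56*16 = - 2^7 * 7^1   =  - 896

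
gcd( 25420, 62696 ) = 4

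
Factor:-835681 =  - 7^1 * 11^1*10853^1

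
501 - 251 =250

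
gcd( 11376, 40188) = 12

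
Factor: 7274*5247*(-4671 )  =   - 2^1*3^5*11^1*53^1 * 173^1*3637^1 = - 178276552938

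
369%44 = 17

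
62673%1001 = 611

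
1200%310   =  270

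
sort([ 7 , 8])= [7,8 ]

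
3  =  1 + 2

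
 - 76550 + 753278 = 676728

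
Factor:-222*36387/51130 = -4038957/25565  =  - 3^3* 5^(  -  1)*13^1*37^1*311^1*5113^(-1)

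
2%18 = 2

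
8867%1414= 383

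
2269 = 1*2269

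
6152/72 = 769/9 = 85.44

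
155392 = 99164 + 56228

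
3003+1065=4068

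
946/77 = 86/7  =  12.29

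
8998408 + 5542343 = 14540751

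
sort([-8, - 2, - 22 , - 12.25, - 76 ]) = [ - 76 , - 22, - 12.25, - 8, - 2] 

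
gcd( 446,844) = 2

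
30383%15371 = 15012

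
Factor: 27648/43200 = 2^4*5^( - 2)= 16/25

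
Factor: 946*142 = 2^2*11^1*43^1*71^1  =  134332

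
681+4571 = 5252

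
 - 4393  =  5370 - 9763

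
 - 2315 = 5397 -7712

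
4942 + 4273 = 9215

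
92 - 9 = 83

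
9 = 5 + 4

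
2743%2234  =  509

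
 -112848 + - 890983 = -1003831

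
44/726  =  2/33 = 0.06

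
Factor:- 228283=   -11^1*20753^1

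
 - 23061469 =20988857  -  44050326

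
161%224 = 161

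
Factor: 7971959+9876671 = 17848630= 2^1*5^1*29^1*61547^1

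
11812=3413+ 8399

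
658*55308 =36392664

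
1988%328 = 20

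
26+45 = 71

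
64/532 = 16/133  =  0.12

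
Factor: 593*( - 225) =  -3^2*5^2*593^1 = - 133425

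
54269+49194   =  103463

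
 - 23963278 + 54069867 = 30106589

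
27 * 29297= 791019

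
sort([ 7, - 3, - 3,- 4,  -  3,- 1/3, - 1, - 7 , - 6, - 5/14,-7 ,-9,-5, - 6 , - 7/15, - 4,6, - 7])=[-9,-7, - 7,  -  7 , - 6,  -  6, - 5,- 4, - 4,-3, - 3, - 3, - 1, - 7/15, -5/14, - 1/3, 6, 7]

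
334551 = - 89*(-3759)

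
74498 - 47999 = 26499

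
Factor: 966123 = 3^2*107347^1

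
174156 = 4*43539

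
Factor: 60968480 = 2^5*5^1*83^1 *4591^1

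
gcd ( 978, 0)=978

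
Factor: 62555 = 5^1*12511^1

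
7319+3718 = 11037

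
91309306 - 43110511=48198795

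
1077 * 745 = 802365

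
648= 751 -103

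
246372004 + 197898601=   444270605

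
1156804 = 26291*44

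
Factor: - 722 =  - 2^1 * 19^2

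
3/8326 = 3/8326=0.00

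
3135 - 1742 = 1393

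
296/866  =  148/433=0.34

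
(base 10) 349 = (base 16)15d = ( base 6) 1341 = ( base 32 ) AT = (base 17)139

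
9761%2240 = 801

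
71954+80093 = 152047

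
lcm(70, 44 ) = 1540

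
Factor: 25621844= 2^2 * 6405461^1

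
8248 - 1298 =6950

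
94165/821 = 114 + 571/821 = 114.70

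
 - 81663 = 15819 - 97482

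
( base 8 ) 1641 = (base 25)1c4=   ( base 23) 1h9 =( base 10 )929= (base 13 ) 566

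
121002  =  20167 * 6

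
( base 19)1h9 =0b1010110101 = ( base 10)693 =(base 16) 2b5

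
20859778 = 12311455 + 8548323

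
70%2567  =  70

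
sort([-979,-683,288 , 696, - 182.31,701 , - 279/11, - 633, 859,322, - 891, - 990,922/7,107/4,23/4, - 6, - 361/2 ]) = [ - 990, - 979, - 891, - 683, - 633,  -  182.31, -361/2, - 279/11, - 6,23/4, 107/4,922/7, 288,322,  696 , 701, 859]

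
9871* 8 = 78968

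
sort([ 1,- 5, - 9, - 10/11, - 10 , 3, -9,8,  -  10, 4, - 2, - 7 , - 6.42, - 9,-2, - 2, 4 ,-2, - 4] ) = [ - 10, - 10 , - 9,- 9, - 9,-7, - 6.42, - 5, - 4, - 2,  -  2, - 2, - 2, - 10/11,1, 3,4, 4,  8] 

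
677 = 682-5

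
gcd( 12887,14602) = 49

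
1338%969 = 369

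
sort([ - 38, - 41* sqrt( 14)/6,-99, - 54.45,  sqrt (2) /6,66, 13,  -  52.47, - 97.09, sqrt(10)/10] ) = [ - 99 , - 97.09 , - 54.45 , - 52.47,-38, - 41 *sqrt( 14) /6, sqrt( 2)/6, sqrt( 10)/10, 13,66 ] 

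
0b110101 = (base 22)29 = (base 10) 53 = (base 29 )1O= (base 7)104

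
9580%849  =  241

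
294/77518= 3/791=0.00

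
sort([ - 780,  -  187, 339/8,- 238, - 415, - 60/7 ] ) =[ - 780, - 415,-238, - 187 ,-60/7,339/8 ] 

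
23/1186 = 23/1186 = 0.02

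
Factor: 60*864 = 51840 = 2^7*3^4* 5^1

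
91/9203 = 91/9203  =  0.01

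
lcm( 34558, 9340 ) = 345580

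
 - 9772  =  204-9976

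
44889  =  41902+2987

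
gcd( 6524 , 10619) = 7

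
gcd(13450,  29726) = 2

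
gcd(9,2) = 1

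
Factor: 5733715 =5^1*13^1*88211^1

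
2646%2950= 2646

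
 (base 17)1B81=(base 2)10000000100101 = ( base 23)FCI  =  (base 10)8229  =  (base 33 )7IC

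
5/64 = 5/64 = 0.08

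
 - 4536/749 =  - 648/107= -6.06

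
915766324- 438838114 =476928210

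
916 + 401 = 1317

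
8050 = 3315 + 4735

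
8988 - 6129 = 2859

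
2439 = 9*271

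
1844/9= 1844/9= 204.89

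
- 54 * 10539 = - 569106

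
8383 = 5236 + 3147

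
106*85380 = 9050280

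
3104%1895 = 1209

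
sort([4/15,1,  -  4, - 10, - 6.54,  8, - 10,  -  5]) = [ - 10 ,-10,-6.54,-5, - 4,4/15,1,8] 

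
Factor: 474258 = 2^1 * 3^1*79043^1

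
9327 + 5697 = 15024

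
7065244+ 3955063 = 11020307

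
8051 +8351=16402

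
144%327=144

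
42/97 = 42/97 =0.43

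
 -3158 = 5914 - 9072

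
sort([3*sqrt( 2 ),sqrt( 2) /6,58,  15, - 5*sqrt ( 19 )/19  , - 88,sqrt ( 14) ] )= [-88 , -5*sqrt( 19 )/19, sqrt ( 2) /6,sqrt( 14 ),3*sqrt(2), 15, 58]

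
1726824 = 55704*31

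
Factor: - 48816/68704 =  - 2^( - 1)*3^3*19^( - 1 ) = - 27/38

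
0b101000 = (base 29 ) 1b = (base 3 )1111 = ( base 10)40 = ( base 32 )18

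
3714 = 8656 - 4942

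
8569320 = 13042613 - 4473293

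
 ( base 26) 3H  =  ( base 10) 95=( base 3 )10112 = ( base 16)5F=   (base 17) 5a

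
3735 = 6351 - 2616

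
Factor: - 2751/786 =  - 2^( - 1)*7^1 = -7/2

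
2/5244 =1/2622=0.00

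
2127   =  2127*1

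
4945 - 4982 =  - 37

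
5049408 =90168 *56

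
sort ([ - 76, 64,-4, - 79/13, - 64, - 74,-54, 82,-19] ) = [ -76, - 74, - 64 , - 54 , - 19, - 79/13, - 4, 64, 82] 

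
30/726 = 5/121 = 0.04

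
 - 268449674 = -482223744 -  - 213774070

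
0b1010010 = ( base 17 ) 4e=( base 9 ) 101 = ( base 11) 75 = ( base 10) 82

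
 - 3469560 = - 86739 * 40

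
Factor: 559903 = 29^1*43^1*449^1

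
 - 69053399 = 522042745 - 591096144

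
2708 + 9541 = 12249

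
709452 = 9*78828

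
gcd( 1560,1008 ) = 24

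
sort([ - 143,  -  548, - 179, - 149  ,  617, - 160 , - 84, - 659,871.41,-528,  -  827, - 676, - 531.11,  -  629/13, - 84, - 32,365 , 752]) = [ - 827, - 676, - 659, - 548, - 531.11 ,-528, - 179, - 160,-149, - 143 ,  -  84,-84,  -  629/13, - 32,365 , 617,752,871.41 ]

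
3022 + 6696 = 9718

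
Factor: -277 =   -  277^1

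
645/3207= 215/1069 = 0.20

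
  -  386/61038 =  - 193/30519 = - 0.01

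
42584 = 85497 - 42913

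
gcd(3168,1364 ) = 44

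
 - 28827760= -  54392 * 530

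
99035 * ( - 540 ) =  - 53478900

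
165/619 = 165/619 = 0.27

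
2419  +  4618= 7037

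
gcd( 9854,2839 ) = 1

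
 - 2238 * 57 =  - 127566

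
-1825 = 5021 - 6846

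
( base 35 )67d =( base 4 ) 1312320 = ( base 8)16670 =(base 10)7608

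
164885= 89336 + 75549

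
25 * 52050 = 1301250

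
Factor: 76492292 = 2^2 * 61^1*67^1*4679^1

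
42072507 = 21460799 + 20611708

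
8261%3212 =1837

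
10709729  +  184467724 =195177453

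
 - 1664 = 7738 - 9402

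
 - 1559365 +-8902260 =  - 10461625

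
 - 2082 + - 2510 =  - 4592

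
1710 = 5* 342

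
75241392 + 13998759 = 89240151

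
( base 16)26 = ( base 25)1D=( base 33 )15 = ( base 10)38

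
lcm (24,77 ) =1848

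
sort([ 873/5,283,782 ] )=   [ 873/5, 283,  782 ] 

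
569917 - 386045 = 183872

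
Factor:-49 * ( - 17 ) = 833= 7^2*17^1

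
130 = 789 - 659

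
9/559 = 9/559 = 0.02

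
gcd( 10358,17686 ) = 2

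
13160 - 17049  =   - 3889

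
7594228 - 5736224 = 1858004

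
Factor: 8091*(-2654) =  - 21473514 = - 2^1*3^2*29^1*31^1*1327^1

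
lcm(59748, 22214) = 1732692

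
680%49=43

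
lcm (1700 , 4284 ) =107100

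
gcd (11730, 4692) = 2346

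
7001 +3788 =10789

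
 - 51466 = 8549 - 60015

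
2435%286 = 147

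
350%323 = 27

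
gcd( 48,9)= 3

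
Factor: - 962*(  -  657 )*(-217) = -2^1*3^2*7^1*13^1*31^1*37^1*73^1 = -137151378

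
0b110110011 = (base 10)435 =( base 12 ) 303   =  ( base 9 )533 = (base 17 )18A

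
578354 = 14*41311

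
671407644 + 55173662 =726581306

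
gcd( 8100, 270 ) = 270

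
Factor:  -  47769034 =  - 2^1*23884517^1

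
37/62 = 37/62 = 0.60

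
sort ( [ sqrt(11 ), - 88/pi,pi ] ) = [ - 88/pi, pi, sqrt( 11)]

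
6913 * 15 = 103695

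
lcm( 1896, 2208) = 174432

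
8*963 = 7704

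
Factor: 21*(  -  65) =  - 3^1* 5^1*7^1*13^1 =- 1365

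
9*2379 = 21411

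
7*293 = 2051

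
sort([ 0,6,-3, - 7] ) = [ - 7 , - 3,0,6]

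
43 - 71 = -28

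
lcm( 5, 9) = 45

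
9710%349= 287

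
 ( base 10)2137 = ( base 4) 201121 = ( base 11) 1673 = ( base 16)859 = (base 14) AC9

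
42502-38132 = 4370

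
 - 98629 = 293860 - 392489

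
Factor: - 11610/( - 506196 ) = 5/218 = 2^( - 1) * 5^1* 109^ (- 1)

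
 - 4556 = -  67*68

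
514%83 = 16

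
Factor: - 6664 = - 2^3*7^2*17^1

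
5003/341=5003/341 = 14.67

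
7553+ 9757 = 17310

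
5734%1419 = 58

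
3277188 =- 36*(- 91033 ) 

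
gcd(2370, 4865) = 5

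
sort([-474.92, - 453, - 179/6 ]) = [-474.92, - 453, - 179/6]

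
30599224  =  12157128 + 18442096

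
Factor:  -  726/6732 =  - 11/102 = - 2^( - 1 ) * 3^( - 1)*11^1*17^( - 1)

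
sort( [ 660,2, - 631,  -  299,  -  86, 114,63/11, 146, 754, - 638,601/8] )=[ - 638, - 631, - 299,-86,2, 63/11,601/8,114, 146,660, 754 ] 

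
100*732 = 73200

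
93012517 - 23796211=69216306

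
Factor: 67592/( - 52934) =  -2^2*17^1 * 19^ ( - 1)*71^1 * 199^(-1 ) = - 4828/3781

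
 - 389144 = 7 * ( - 55592)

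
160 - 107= 53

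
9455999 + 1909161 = 11365160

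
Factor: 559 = 13^1*43^1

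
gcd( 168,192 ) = 24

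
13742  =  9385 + 4357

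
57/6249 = 19/2083 = 0.01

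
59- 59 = 0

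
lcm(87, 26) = 2262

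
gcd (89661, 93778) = 1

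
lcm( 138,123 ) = 5658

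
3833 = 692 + 3141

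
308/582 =154/291 = 0.53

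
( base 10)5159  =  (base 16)1427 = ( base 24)8mn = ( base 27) 722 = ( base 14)1C47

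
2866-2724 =142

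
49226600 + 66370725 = 115597325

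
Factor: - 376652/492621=-2^2*3^(-1) * 17^1*29^1*31^( - 1)*191^1*5297^ ( - 1 )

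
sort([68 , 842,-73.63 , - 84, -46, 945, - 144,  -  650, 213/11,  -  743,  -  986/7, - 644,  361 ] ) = [-743,  -  650, - 644, - 144,  -  986/7, - 84,  -  73.63,-46,213/11,68, 361 , 842,945] 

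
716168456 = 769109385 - 52940929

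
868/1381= 868/1381 = 0.63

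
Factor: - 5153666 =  - 2^1*7^1*137^1*2687^1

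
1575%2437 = 1575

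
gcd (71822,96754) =2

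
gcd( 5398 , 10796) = 5398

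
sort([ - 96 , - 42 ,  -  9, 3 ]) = [-96,-42, - 9 , 3]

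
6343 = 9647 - 3304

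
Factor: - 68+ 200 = 132 = 2^2*3^1 *11^1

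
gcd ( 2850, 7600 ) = 950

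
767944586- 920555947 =- 152611361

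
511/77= 6 + 7/11 =6.64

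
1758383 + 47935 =1806318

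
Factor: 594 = 2^1* 3^3*11^1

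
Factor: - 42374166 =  - 2^1 *3^1*17^1*47^1*8839^1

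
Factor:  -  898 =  - 2^1 *449^1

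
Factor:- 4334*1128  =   - 4888752 = -  2^4 * 3^1*11^1*47^1 *197^1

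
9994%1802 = 984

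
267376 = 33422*8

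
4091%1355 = 26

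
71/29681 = 71/29681= 0.00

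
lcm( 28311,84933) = 84933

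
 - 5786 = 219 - 6005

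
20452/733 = 20452/733 = 27.90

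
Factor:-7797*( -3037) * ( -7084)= - 167745500076 = -  2^2 * 3^1*7^1*11^1*23^2*113^1*3037^1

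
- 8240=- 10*824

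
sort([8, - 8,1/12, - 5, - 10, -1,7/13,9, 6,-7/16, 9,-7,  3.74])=[ - 10,-8, - 7, - 5, - 1, - 7/16,1/12,7/13, 3.74,6, 8, 9, 9 ]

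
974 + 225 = 1199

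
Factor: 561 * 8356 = 4687716 = 2^2*3^1*11^1*17^1*2089^1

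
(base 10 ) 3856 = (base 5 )110411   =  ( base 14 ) 1596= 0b111100010000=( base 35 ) 356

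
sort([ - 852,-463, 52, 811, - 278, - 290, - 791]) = [ - 852, - 791,- 463, - 290, - 278,52, 811] 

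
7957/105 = 75 + 82/105 = 75.78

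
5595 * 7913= 44273235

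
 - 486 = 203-689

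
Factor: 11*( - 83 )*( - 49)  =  44737 = 7^2*11^1*83^1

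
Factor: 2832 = 2^4* 3^1 * 59^1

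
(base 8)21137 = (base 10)8799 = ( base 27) c1o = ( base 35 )76e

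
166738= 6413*26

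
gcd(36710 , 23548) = 2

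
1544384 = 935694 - -608690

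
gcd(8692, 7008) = 4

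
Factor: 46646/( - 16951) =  - 2^1*11^( - 1)*23^(-1)* 67^( - 1 )*83^1*281^1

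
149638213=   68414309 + 81223904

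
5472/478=11+ 107/239 = 11.45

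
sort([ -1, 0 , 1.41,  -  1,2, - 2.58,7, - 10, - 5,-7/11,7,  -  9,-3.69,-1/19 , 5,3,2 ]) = [ - 10,-9,-5, - 3.69, - 2.58,  -  1,- 1, - 7/11,  -  1/19 , 0,1.41,2, 2,3,5, 7,7 ] 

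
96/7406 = 48/3703 =0.01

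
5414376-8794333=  - 3379957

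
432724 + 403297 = 836021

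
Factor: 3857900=2^2*5^2*173^1*223^1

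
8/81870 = 4/40935 = 0.00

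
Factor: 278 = 2^1*139^1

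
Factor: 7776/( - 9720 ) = - 4/5  =  - 2^2*5^ ( -1)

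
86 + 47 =133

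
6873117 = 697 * 9861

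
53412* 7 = 373884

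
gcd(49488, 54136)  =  8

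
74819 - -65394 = 140213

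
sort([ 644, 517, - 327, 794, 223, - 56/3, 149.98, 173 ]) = [ - 327, - 56/3,149.98, 173,223,517, 644  ,  794 ] 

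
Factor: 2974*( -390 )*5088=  - 5901367680 =-2^7*3^2*5^1*13^1 * 53^1*1487^1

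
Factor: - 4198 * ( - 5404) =2^3*7^1 *193^1*2099^1 =22685992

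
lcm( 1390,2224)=11120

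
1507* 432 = 651024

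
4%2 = 0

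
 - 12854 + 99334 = 86480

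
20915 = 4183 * 5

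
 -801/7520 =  - 1 + 6719/7520  =  -0.11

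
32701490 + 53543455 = 86244945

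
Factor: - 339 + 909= 570 = 2^1*3^1 * 5^1*19^1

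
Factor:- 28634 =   -  2^1*103^1*139^1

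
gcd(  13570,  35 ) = 5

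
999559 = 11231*89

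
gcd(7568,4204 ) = 4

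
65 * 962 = 62530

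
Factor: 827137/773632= 2^( - 9)* 787^1*1051^1*1511^(  -  1) 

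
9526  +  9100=18626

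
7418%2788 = 1842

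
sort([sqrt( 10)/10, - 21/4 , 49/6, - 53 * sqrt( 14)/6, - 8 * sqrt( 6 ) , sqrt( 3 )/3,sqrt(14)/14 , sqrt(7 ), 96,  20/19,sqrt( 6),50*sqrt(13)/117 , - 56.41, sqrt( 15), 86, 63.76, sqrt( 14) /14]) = [ - 56.41, - 53*sqrt ( 14 )/6, - 8*sqrt (6 ), - 21/4, sqrt( 14)/14, sqrt( 14 )/14 , sqrt( 10)/10 , sqrt(3)/3 , 20/19, 50*sqrt( 13)/117, sqrt( 6), sqrt(7 ), sqrt( 15), 49/6 , 63.76, 86, 96]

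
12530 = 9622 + 2908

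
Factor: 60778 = 2^1*30389^1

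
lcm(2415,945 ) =21735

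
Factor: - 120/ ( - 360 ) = 1/3=   3^( - 1) 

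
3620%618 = 530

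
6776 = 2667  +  4109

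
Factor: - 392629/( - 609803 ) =392629^1*609803^( - 1)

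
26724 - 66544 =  - 39820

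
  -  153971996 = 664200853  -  818172849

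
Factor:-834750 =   -  2^1*3^2*5^3*7^1*53^1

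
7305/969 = 2435/323=7.54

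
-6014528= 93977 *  ( - 64) 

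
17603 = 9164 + 8439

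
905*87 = 78735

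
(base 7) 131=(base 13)56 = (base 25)2L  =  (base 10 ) 71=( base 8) 107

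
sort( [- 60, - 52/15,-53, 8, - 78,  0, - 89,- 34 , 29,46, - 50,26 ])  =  [ - 89, - 78,-60, - 53, - 50, - 34,-52/15, 0,  8,  26,29, 46 ]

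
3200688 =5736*558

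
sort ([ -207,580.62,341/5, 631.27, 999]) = [ - 207, 341/5, 580.62, 631.27, 999 ]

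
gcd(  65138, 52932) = 2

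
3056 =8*382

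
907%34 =23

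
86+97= 183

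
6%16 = 6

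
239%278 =239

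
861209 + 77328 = 938537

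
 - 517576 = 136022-653598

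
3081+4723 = 7804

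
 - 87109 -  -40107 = - 47002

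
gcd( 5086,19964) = 2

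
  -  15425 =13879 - 29304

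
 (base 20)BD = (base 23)a3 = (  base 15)108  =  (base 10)233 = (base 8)351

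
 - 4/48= -1/12 = - 0.08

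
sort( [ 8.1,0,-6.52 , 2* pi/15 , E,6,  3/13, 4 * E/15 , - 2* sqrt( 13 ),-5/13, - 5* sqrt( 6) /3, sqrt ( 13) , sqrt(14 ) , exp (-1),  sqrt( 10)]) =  [ -2* sqrt(13),-6.52 , - 5*sqrt( 6)/3,-5/13,0, 3/13,exp( -1),2 * pi/15,  4*E/15,E,sqrt(10),sqrt( 13), sqrt( 14 ),6,  8.1] 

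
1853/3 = 617 + 2/3 = 617.67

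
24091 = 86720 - 62629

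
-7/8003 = -7/8003 = -0.00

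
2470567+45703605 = 48174172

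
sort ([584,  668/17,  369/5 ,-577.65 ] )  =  [ - 577.65, 668/17, 369/5, 584]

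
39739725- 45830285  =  -6090560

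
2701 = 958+1743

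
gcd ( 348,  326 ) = 2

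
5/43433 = 5/43433 = 0.00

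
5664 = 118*48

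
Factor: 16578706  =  2^1 * 17^1 * 283^1 * 1723^1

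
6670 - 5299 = 1371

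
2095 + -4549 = -2454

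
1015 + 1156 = 2171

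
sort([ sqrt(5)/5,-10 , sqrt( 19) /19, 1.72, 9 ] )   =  [ - 10,sqrt( 19)/19, sqrt( 5) /5, 1.72 , 9]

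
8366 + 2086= 10452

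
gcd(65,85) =5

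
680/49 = 680/49 = 13.88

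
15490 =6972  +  8518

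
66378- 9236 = 57142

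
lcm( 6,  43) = 258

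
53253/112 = 475 + 53/112 = 475.47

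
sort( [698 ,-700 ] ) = [  -  700, 698 ] 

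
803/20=40+3/20 = 40.15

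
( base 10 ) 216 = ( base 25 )8g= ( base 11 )187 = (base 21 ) a6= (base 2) 11011000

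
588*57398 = 33750024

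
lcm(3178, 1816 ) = 12712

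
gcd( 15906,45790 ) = 482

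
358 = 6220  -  5862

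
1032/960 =1+3/40   =  1.07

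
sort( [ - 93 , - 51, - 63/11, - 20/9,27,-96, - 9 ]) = [-96, - 93, - 51,-9, -63/11, - 20/9 , 27 ]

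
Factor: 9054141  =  3^1* 3018047^1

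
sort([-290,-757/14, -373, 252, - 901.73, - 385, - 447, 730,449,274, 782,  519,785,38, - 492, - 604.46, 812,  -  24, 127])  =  [ - 901.73, - 604.46, -492 ,-447 , - 385 , - 373,- 290, - 757/14, - 24,38,127, 252,274, 449,519, 730, 782, 785, 812]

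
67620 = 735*92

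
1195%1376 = 1195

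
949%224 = 53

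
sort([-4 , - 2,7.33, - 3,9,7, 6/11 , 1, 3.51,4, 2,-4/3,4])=[ - 4, - 3, -2 ,  -  4/3,6/11, 1,2,  3.51, 4, 4,7,7.33,9]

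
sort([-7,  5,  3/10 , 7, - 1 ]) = [ - 7, - 1,3/10,5 , 7]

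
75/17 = 4 + 7/17 = 4.41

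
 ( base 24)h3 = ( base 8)633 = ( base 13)258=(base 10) 411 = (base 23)HK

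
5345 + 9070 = 14415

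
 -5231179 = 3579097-8810276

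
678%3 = 0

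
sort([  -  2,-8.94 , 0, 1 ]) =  [ - 8.94, - 2,0, 1 ] 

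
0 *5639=0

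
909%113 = 5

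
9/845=9/845 = 0.01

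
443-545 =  - 102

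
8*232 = 1856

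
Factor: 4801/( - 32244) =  - 2^( - 2)*3^( - 1)*2687^( - 1) * 4801^1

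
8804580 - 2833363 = 5971217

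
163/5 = 32 + 3/5 = 32.60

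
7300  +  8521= 15821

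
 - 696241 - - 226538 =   -  469703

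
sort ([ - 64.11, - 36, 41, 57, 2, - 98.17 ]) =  [ - 98.17, - 64.11, - 36,2,41,57]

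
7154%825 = 554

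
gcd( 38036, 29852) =4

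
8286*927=7681122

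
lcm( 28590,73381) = 2201430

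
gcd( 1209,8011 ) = 1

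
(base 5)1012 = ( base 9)156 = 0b10000100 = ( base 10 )132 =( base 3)11220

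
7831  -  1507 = 6324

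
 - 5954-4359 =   -  10313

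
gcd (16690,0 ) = 16690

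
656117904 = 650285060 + 5832844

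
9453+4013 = 13466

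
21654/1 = 21654 = 21654.00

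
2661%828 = 177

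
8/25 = 8/25  =  0.32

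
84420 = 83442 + 978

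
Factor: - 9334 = -2^1 * 13^1 * 359^1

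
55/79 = 55/79 = 0.70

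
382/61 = 382/61= 6.26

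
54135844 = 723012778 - 668876934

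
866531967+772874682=1639406649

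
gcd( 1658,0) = 1658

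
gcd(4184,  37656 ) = 4184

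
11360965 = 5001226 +6359739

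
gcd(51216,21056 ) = 16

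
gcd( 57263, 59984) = 1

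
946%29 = 18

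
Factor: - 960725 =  - 5^2*83^1*463^1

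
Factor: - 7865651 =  - 7865651^1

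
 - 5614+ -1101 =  - 6715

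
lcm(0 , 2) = 0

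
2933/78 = 37+47/78 =37.60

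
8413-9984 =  - 1571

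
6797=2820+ 3977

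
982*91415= 89769530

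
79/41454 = 79/41454 = 0.00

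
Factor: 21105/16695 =67/53=53^ ( - 1 )*67^1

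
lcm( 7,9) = 63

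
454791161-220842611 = 233948550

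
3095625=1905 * 1625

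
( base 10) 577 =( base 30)J7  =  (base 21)16A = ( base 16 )241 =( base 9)711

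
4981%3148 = 1833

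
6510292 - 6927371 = - 417079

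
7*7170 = 50190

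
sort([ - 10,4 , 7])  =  [ - 10,4, 7] 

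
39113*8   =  312904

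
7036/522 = 3518/261 = 13.48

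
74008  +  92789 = 166797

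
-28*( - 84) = 2352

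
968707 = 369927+598780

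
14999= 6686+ 8313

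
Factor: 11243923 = 11243923^1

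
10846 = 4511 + 6335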